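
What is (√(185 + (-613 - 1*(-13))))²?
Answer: -415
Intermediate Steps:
(√(185 + (-613 - 1*(-13))))² = (√(185 + (-613 + 13)))² = (√(185 - 600))² = (√(-415))² = (I*√415)² = -415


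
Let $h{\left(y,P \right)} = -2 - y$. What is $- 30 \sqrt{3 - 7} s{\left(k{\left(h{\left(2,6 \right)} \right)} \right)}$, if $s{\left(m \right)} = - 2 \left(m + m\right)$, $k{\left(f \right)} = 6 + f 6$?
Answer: $- 4320 i \approx - 4320.0 i$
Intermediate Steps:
$k{\left(f \right)} = 6 + 6 f$
$s{\left(m \right)} = - 4 m$ ($s{\left(m \right)} = - 2 \cdot 2 m = - 4 m$)
$- 30 \sqrt{3 - 7} s{\left(k{\left(h{\left(2,6 \right)} \right)} \right)} = - 30 \sqrt{3 - 7} \left(- 4 \left(6 + 6 \left(-2 - 2\right)\right)\right) = - 30 \sqrt{-4} \left(- 4 \left(6 + 6 \left(-2 - 2\right)\right)\right) = - 30 \cdot 2 i \left(- 4 \left(6 + 6 \left(-4\right)\right)\right) = - 60 i \left(- 4 \left(6 - 24\right)\right) = - 60 i \left(\left(-4\right) \left(-18\right)\right) = - 60 i 72 = - 4320 i$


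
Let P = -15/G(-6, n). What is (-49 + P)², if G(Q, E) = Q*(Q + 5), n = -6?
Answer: 10609/4 ≈ 2652.3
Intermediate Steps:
G(Q, E) = Q*(5 + Q)
P = -5/2 (P = -15*(-1/(6*(5 - 6))) = -15/((-6*(-1))) = -15/6 = -15*⅙ = -5/2 ≈ -2.5000)
(-49 + P)² = (-49 - 5/2)² = (-103/2)² = 10609/4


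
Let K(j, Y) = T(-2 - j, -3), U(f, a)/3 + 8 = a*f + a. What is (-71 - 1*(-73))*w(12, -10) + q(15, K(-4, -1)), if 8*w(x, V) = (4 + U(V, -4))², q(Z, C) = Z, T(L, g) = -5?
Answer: 1951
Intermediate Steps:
U(f, a) = -24 + 3*a + 3*a*f (U(f, a) = -24 + 3*(a*f + a) = -24 + 3*(a + a*f) = -24 + (3*a + 3*a*f) = -24 + 3*a + 3*a*f)
K(j, Y) = -5
w(x, V) = (-32 - 12*V)²/8 (w(x, V) = (4 + (-24 + 3*(-4) + 3*(-4)*V))²/8 = (4 + (-24 - 12 - 12*V))²/8 = (4 + (-36 - 12*V))²/8 = (-32 - 12*V)²/8)
(-71 - 1*(-73))*w(12, -10) + q(15, K(-4, -1)) = (-71 - 1*(-73))*(2*(8 + 3*(-10))²) + 15 = (-71 + 73)*(2*(8 - 30)²) + 15 = 2*(2*(-22)²) + 15 = 2*(2*484) + 15 = 2*968 + 15 = 1936 + 15 = 1951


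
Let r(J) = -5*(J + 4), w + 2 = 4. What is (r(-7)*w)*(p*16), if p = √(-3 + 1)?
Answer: 480*I*√2 ≈ 678.82*I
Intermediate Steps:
w = 2 (w = -2 + 4 = 2)
p = I*√2 (p = √(-2) = I*√2 ≈ 1.4142*I)
r(J) = -20 - 5*J (r(J) = -5*(4 + J) = -20 - 5*J)
(r(-7)*w)*(p*16) = ((-20 - 5*(-7))*2)*((I*√2)*16) = ((-20 + 35)*2)*(16*I*√2) = (15*2)*(16*I*√2) = 30*(16*I*√2) = 480*I*√2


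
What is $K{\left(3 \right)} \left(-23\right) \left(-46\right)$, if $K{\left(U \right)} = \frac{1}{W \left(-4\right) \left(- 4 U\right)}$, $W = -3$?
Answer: $- \frac{529}{72} \approx -7.3472$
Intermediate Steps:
$K{\left(U \right)} = - \frac{1}{48 U}$ ($K{\left(U \right)} = \frac{1}{\left(-3\right) \left(-4\right) \left(- 4 U\right)} = \frac{1}{12 \left(- 4 U\right)} = \frac{1}{\left(-48\right) U} = - \frac{1}{48 U}$)
$K{\left(3 \right)} \left(-23\right) \left(-46\right) = - \frac{1}{48 \cdot 3} \left(-23\right) \left(-46\right) = \left(- \frac{1}{48}\right) \frac{1}{3} \left(-23\right) \left(-46\right) = \left(- \frac{1}{144}\right) \left(-23\right) \left(-46\right) = \frac{23}{144} \left(-46\right) = - \frac{529}{72}$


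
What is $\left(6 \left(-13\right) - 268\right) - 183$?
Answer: $-529$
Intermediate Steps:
$\left(6 \left(-13\right) - 268\right) - 183 = \left(-78 - 268\right) - 183 = -346 - 183 = -529$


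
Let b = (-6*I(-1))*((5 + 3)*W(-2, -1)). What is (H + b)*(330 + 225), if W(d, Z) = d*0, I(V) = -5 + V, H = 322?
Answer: 178710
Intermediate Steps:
W(d, Z) = 0
b = 0 (b = (-6*(-5 - 1))*((5 + 3)*0) = (-6*(-6))*(8*0) = 36*0 = 0)
(H + b)*(330 + 225) = (322 + 0)*(330 + 225) = 322*555 = 178710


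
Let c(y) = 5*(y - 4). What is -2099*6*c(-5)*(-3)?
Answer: -1700190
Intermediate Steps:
c(y) = -20 + 5*y (c(y) = 5*(-4 + y) = -20 + 5*y)
-2099*6*c(-5)*(-3) = -2099*6*(-20 + 5*(-5))*(-3) = -2099*6*(-20 - 25)*(-3) = -2099*6*(-45)*(-3) = -(-566730)*(-3) = -2099*810 = -1700190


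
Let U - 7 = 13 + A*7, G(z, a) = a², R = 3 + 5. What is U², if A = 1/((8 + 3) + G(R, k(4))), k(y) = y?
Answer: 299209/729 ≈ 410.44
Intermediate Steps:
R = 8
A = 1/27 (A = 1/((8 + 3) + 4²) = 1/(11 + 16) = 1/27 ≈ 0.037037)
U = 547/27 (U = 7 + (13 + (1/27)*7) = 7 + (13 + 7/27) = 7 + 358/27 = 547/27 ≈ 20.259)
U² = (547/27)² = 299209/729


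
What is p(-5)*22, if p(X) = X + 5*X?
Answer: -660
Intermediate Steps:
p(X) = 6*X
p(-5)*22 = (6*(-5))*22 = -30*22 = -660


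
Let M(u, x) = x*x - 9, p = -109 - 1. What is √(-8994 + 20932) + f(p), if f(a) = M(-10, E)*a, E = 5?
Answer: -1760 + √11938 ≈ -1650.7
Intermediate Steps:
p = -110
M(u, x) = -9 + x² (M(u, x) = x² - 9 = -9 + x²)
f(a) = 16*a (f(a) = (-9 + 5²)*a = (-9 + 25)*a = 16*a)
√(-8994 + 20932) + f(p) = √(-8994 + 20932) + 16*(-110) = √11938 - 1760 = -1760 + √11938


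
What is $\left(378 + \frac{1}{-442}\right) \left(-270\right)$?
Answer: $- \frac{22555125}{221} \approx -1.0206 \cdot 10^{5}$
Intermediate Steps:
$\left(378 + \frac{1}{-442}\right) \left(-270\right) = \left(378 - \frac{1}{442}\right) \left(-270\right) = \frac{167075}{442} \left(-270\right) = - \frac{22555125}{221}$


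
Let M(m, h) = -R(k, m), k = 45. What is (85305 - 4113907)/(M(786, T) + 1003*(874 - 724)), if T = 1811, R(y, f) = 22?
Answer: -2014301/75214 ≈ -26.781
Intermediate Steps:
M(m, h) = -22 (M(m, h) = -1*22 = -22)
(85305 - 4113907)/(M(786, T) + 1003*(874 - 724)) = (85305 - 4113907)/(-22 + 1003*(874 - 724)) = -4028602/(-22 + 1003*150) = -4028602/(-22 + 150450) = -4028602/150428 = -4028602*1/150428 = -2014301/75214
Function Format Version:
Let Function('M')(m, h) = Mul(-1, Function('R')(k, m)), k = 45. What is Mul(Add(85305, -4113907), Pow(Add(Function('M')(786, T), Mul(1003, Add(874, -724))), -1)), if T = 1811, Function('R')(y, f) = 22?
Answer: Rational(-2014301, 75214) ≈ -26.781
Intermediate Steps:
Function('M')(m, h) = -22 (Function('M')(m, h) = Mul(-1, 22) = -22)
Mul(Add(85305, -4113907), Pow(Add(Function('M')(786, T), Mul(1003, Add(874, -724))), -1)) = Mul(Add(85305, -4113907), Pow(Add(-22, Mul(1003, Add(874, -724))), -1)) = Mul(-4028602, Pow(Add(-22, Mul(1003, 150)), -1)) = Mul(-4028602, Pow(Add(-22, 150450), -1)) = Mul(-4028602, Pow(150428, -1)) = Mul(-4028602, Rational(1, 150428)) = Rational(-2014301, 75214)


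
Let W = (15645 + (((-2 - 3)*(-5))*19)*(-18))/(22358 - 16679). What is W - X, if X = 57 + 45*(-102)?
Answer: 8583334/1893 ≈ 4534.3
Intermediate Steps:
X = -4533 (X = 57 - 4590 = -4533)
W = 2365/1893 (W = (15645 + (-5*(-5)*19)*(-18))/5679 = (15645 + (25*19)*(-18))*(1/5679) = (15645 + 475*(-18))*(1/5679) = (15645 - 8550)*(1/5679) = 7095*(1/5679) = 2365/1893 ≈ 1.2493)
W - X = 2365/1893 - 1*(-4533) = 2365/1893 + 4533 = 8583334/1893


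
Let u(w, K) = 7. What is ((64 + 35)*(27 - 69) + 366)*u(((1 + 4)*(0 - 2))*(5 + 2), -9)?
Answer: -26544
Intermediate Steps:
((64 + 35)*(27 - 69) + 366)*u(((1 + 4)*(0 - 2))*(5 + 2), -9) = ((64 + 35)*(27 - 69) + 366)*7 = (99*(-42) + 366)*7 = (-4158 + 366)*7 = -3792*7 = -26544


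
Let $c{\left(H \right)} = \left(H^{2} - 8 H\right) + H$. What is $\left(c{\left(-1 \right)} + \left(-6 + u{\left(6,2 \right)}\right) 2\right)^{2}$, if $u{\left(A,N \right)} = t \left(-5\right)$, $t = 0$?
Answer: $16$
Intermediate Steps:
$u{\left(A,N \right)} = 0$ ($u{\left(A,N \right)} = 0 \left(-5\right) = 0$)
$c{\left(H \right)} = H^{2} - 7 H$
$\left(c{\left(-1 \right)} + \left(-6 + u{\left(6,2 \right)}\right) 2\right)^{2} = \left(- (-7 - 1) + \left(-6 + 0\right) 2\right)^{2} = \left(\left(-1\right) \left(-8\right) - 12\right)^{2} = \left(8 - 12\right)^{2} = \left(-4\right)^{2} = 16$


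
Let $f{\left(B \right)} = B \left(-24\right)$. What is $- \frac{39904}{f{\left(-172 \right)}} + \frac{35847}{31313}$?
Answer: $- \frac{800536}{93939} \approx -8.5219$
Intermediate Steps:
$f{\left(B \right)} = - 24 B$
$- \frac{39904}{f{\left(-172 \right)}} + \frac{35847}{31313} = - \frac{39904}{\left(-24\right) \left(-172\right)} + \frac{35847}{31313} = - \frac{39904}{4128} + 35847 \cdot \frac{1}{31313} = \left(-39904\right) \frac{1}{4128} + \frac{35847}{31313} = - \frac{29}{3} + \frac{35847}{31313} = - \frac{800536}{93939}$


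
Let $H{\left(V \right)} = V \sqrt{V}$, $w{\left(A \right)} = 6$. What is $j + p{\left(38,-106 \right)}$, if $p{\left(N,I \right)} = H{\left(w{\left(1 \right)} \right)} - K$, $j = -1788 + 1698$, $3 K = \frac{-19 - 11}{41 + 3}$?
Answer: $- \frac{1975}{22} + 6 \sqrt{6} \approx -75.076$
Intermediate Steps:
$K = - \frac{5}{22}$ ($K = \frac{\left(-19 - 11\right) \frac{1}{41 + 3}}{3} = \frac{\left(-30\right) \frac{1}{44}}{3} = \frac{1}{3} \left(- \frac{15}{22}\right) = - \frac{5}{22} \approx -0.22727$)
$H{\left(V \right)} = V^{\frac{3}{2}}$
$j = -90$
$p{\left(N,I \right)} = \frac{5}{22} + 6 \sqrt{6}$ ($p{\left(N,I \right)} = 6^{\frac{3}{2}} - - \frac{5}{22} = 6 \sqrt{6} + \frac{5}{22} = \frac{5}{22} + 6 \sqrt{6}$)
$j + p{\left(38,-106 \right)} = -90 + \left(\frac{5}{22} + 6 \sqrt{6}\right) = - \frac{1975}{22} + 6 \sqrt{6}$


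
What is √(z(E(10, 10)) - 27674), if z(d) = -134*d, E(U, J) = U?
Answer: I*√29014 ≈ 170.33*I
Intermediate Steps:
√(z(E(10, 10)) - 27674) = √(-134*10 - 27674) = √(-1340 - 27674) = √(-29014) = I*√29014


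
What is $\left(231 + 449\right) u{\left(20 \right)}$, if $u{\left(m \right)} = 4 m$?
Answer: $54400$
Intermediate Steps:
$\left(231 + 449\right) u{\left(20 \right)} = \left(231 + 449\right) 4 \cdot 20 = 680 \cdot 80 = 54400$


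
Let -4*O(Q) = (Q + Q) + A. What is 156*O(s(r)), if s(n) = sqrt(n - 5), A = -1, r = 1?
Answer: 39 - 156*I ≈ 39.0 - 156.0*I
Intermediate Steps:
s(n) = sqrt(-5 + n)
O(Q) = 1/4 - Q/2 (O(Q) = -((Q + Q) - 1)/4 = -(2*Q - 1)/4 = -(-1 + 2*Q)/4 = 1/4 - Q/2)
156*O(s(r)) = 156*(1/4 - sqrt(-5 + 1)/2) = 156*(1/4 - I) = 39 - 156*I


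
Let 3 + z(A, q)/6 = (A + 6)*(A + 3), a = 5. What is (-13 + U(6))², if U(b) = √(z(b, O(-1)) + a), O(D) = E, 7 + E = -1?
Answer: (13 - √635)² ≈ 148.82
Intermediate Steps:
E = -8 (E = -7 - 1 = -8)
O(D) = -8
z(A, q) = -18 + 6*(3 + A)*(6 + A) (z(A, q) = -18 + 6*((A + 6)*(A + 3)) = -18 + 6*((6 + A)*(3 + A)) = -18 + 6*((3 + A)*(6 + A)) = -18 + 6*(3 + A)*(6 + A))
U(b) = √(95 + 6*b² + 54*b) (U(b) = √((90 + 6*b² + 54*b) + 5) = √(95 + 6*b² + 54*b))
(-13 + U(6))² = (-13 + √(95 + 6*6² + 54*6))² = (-13 + √(95 + 6*36 + 324))² = (-13 + √(95 + 216 + 324))² = (-13 + √635)²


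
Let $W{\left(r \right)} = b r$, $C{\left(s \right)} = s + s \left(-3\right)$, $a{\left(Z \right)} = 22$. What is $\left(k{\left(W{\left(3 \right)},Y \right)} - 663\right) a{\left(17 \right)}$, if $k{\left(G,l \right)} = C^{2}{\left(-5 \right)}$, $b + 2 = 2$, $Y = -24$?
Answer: $-12386$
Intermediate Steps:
$b = 0$ ($b = -2 + 2 = 0$)
$C{\left(s \right)} = - 2 s$ ($C{\left(s \right)} = s - 3 s = - 2 s$)
$W{\left(r \right)} = 0$ ($W{\left(r \right)} = 0 r = 0$)
$k{\left(G,l \right)} = 100$ ($k{\left(G,l \right)} = \left(\left(-2\right) \left(-5\right)\right)^{2} = 10^{2} = 100$)
$\left(k{\left(W{\left(3 \right)},Y \right)} - 663\right) a{\left(17 \right)} = \left(100 - 663\right) 22 = \left(-563\right) 22 = -12386$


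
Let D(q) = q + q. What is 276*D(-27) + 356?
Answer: -14548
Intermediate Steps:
D(q) = 2*q
276*D(-27) + 356 = 276*(2*(-27)) + 356 = 276*(-54) + 356 = -14904 + 356 = -14548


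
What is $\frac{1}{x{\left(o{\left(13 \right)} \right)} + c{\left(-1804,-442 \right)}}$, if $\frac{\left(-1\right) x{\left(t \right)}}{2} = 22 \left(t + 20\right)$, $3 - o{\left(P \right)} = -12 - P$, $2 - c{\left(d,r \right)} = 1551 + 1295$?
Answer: $- \frac{1}{4956} \approx -0.00020178$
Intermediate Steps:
$c{\left(d,r \right)} = -2844$ ($c{\left(d,r \right)} = 2 - \left(1551 + 1295\right) = 2 - 2846 = -2844$)
$o{\left(P \right)} = 15 + P$ ($o{\left(P \right)} = 3 - \left(-12 - P\right) = 3 + \left(12 + P\right) = 15 + P$)
$x{\left(t \right)} = -880 - 44 t$ ($x{\left(t \right)} = - 2 \cdot 22 \left(t + 20\right) = - 2 \cdot 22 \left(20 + t\right) = - 2 \left(440 + 22 t\right) = -880 - 44 t$)
$\frac{1}{x{\left(o{\left(13 \right)} \right)} + c{\left(-1804,-442 \right)}} = \frac{1}{\left(-880 - 44 \left(15 + 13\right)\right) - 2844} = \frac{1}{\left(-880 - 1232\right) - 2844} = \frac{1}{-2112 - 2844} = \frac{1}{-4956} = - \frac{1}{4956}$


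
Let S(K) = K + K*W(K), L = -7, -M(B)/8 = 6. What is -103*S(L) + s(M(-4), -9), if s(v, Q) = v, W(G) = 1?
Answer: 1394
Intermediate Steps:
M(B) = -48 (M(B) = -8*6 = -48)
S(K) = 2*K (S(K) = K + K*1 = K + K = 2*K)
-103*S(L) + s(M(-4), -9) = -206*(-7) - 48 = -103*(-14) - 48 = 1442 - 48 = 1394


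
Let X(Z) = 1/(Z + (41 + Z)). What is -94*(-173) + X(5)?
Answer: 829363/51 ≈ 16262.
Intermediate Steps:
X(Z) = 1/(41 + 2*Z)
-94*(-173) + X(5) = -94*(-173) + 1/(41 + 2*5) = 16262 + 1/(41 + 10) = 16262 + 1/51 = 829363/51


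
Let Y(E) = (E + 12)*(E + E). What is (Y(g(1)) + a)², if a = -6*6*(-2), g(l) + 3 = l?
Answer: 1024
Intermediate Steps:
g(l) = -3 + l
a = 72 (a = -1*36*(-2) = -36*(-2) = 72)
Y(E) = 2*E*(12 + E) (Y(E) = (12 + E)*(2*E) = 2*E*(12 + E))
(Y(g(1)) + a)² = (2*(-3 + 1)*(12 + (-3 + 1)) + 72)² = (2*(-2)*(12 - 2) + 72)² = (2*(-2)*10 + 72)² = (-40 + 72)² = 32² = 1024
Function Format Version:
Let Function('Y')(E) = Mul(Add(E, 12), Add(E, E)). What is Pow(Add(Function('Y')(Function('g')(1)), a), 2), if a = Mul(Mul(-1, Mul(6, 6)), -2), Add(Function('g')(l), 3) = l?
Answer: 1024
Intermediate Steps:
Function('g')(l) = Add(-3, l)
a = 72 (a = Mul(Mul(-1, 36), -2) = Mul(-36, -2) = 72)
Function('Y')(E) = Mul(2, E, Add(12, E)) (Function('Y')(E) = Mul(Add(12, E), Mul(2, E)) = Mul(2, E, Add(12, E)))
Pow(Add(Function('Y')(Function('g')(1)), a), 2) = Pow(Add(Mul(2, Add(-3, 1), Add(12, Add(-3, 1))), 72), 2) = Pow(Add(Mul(2, -2, Add(12, -2)), 72), 2) = Pow(Add(Mul(2, -2, 10), 72), 2) = Pow(Add(-40, 72), 2) = Pow(32, 2) = 1024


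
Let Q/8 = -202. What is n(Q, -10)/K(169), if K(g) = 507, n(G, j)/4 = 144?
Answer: 192/169 ≈ 1.1361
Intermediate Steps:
Q = -1616 (Q = 8*(-202) = -1616)
n(G, j) = 576 (n(G, j) = 4*144 = 576)
n(Q, -10)/K(169) = 576/507 = 576*(1/507) = 192/169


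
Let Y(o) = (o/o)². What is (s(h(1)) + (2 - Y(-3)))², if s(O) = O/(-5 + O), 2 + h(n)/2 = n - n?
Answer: 169/81 ≈ 2.0864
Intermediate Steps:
Y(o) = 1 (Y(o) = 1² = 1)
h(n) = -4 (h(n) = -4 + 2*(n - n) = -4 + 2*0 = -4 + 0 = -4)
s(O) = O/(-5 + O)
(s(h(1)) + (2 - Y(-3)))² = (-4/(-5 - 4) + (2 - 1*1))² = (-4/(-9) + (2 - 1))² = (-4*(-⅑) + 1)² = (4/9 + 1)² = (13/9)² = 169/81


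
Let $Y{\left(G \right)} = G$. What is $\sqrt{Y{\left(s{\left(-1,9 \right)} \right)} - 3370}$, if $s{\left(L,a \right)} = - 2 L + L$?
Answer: $i \sqrt{3369} \approx 58.043 i$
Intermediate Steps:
$s{\left(L,a \right)} = - L$
$\sqrt{Y{\left(s{\left(-1,9 \right)} \right)} - 3370} = \sqrt{\left(-1\right) \left(-1\right) - 3370} = \sqrt{1 - 3370} = \sqrt{-3369} = i \sqrt{3369}$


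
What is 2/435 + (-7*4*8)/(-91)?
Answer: 13946/5655 ≈ 2.4661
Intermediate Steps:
2/435 + (-7*4*8)/(-91) = 2*(1/435) - 28*8*(-1/91) = 2/435 - 224*(-1/91) = 2/435 + 32/13 = 13946/5655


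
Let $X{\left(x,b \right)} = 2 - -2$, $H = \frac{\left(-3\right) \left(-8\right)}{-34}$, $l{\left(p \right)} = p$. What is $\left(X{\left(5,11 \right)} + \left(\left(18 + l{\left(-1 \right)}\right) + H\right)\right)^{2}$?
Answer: $\frac{119025}{289} \approx 411.85$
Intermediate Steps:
$H = - \frac{12}{17}$ ($H = 24 \left(- \frac{1}{34}\right) = - \frac{12}{17} \approx -0.70588$)
$X{\left(x,b \right)} = 4$ ($X{\left(x,b \right)} = 2 + 2 = 4$)
$\left(X{\left(5,11 \right)} + \left(\left(18 + l{\left(-1 \right)}\right) + H\right)\right)^{2} = \left(4 + \left(\left(18 - 1\right) - \frac{12}{17}\right)\right)^{2} = \left(4 + \left(17 - \frac{12}{17}\right)\right)^{2} = \left(4 + \frac{277}{17}\right)^{2} = \left(\frac{345}{17}\right)^{2} = \frac{119025}{289}$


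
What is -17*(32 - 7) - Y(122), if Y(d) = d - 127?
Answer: -420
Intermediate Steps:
Y(d) = -127 + d
-17*(32 - 7) - Y(122) = -17*(32 - 7) - (-127 + 122) = -17*25 - 1*(-5) = -425 + 5 = -420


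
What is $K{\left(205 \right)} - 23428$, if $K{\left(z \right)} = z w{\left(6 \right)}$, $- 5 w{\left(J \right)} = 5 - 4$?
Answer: $-23469$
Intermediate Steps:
$w{\left(J \right)} = - \frac{1}{5}$ ($w{\left(J \right)} = - \frac{5 - 4}{5} = \left(- \frac{1}{5}\right) 1 = - \frac{1}{5}$)
$K{\left(z \right)} = - \frac{z}{5}$ ($K{\left(z \right)} = z \left(- \frac{1}{5}\right) = - \frac{z}{5}$)
$K{\left(205 \right)} - 23428 = \left(- \frac{1}{5}\right) 205 - 23428 = -41 - 23428 = -23469$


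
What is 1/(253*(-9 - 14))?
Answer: -1/5819 ≈ -0.00017185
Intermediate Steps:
1/(253*(-9 - 14)) = (1/253)/(-23) = (1/253)*(-1/23) = -1/5819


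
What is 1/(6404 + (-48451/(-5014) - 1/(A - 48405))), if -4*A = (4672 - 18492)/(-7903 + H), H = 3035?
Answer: 1181493920930/7577704038990617 ≈ 0.00015592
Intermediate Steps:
A = -3455/4868 (A = -(4672 - 18492)/(4*(-7903 + 3035)) = -(-3455)/(-4868) = -(-3455)*(-1)/4868 = -¼*3455/1217 = -3455/4868 ≈ -0.70974)
1/(6404 + (-48451/(-5014) - 1/(A - 48405))) = 1/(6404 + (-48451/(-5014) - 1/(-3455/4868 - 48405))) = 1/(6404 + (-48451*(-1/5014) - 1/(-235638995/4868))) = 1/(6404 + (48451/5014 - 1*(-4868/235638995))) = 1/(6404 + (48451/5014 + 4868/235638995)) = 1/(6404 + 11416969354897/1181493920930) = 1/(7577704038990617/1181493920930) = 1181493920930/7577704038990617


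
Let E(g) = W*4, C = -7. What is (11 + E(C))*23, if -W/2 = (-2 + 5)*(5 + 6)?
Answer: -5819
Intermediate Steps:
W = -66 (W = -2*(-2 + 5)*(5 + 6) = -6*11 = -2*33 = -66)
E(g) = -264 (E(g) = -66*4 = -264)
(11 + E(C))*23 = (11 - 264)*23 = -253*23 = -5819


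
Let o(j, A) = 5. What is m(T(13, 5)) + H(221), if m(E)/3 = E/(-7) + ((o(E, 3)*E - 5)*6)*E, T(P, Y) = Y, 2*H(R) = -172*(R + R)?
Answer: -253499/7 ≈ -36214.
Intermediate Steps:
H(R) = -172*R (H(R) = (-172*(R + R))/2 = (-344*R)/2 = -172*R)
m(E) = -3*E/7 + 3*E*(-30 + 30*E) (m(E) = 3*(E/(-7) + ((5*E - 5)*6)*E) = 3*(E*(-⅐) + ((-5 + 5*E)*6)*E) = 3*(-E/7 + (-30 + 30*E)*E) = 3*(-E/7 + E*(-30 + 30*E)) = -3*E/7 + 3*E*(-30 + 30*E))
m(T(13, 5)) + H(221) = (3/7)*5*(-211 + 210*5) - 172*221 = (3/7)*5*(-211 + 1050) - 38012 = (3/7)*5*839 - 38012 = 12585/7 - 38012 = -253499/7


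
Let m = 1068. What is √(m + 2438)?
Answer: √3506 ≈ 59.211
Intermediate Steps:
√(m + 2438) = √(1068 + 2438) = √3506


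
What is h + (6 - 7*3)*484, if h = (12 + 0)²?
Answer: -7116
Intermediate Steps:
h = 144 (h = 12² = 144)
h + (6 - 7*3)*484 = 144 + (6 - 7*3)*484 = 144 + (6 - 21)*484 = 144 - 15*484 = 144 - 7260 = -7116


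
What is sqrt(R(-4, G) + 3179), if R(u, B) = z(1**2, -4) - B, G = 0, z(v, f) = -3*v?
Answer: 2*sqrt(794) ≈ 56.356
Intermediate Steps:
R(u, B) = -3 - B (R(u, B) = -3*1**2 - B = -3*1 - B = -3 - B)
sqrt(R(-4, G) + 3179) = sqrt((-3 - 1*0) + 3179) = sqrt((-3 + 0) + 3179) = sqrt(-3 + 3179) = sqrt(3176) = 2*sqrt(794)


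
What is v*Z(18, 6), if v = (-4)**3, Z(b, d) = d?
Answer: -384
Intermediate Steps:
v = -64
v*Z(18, 6) = -64*6 = -384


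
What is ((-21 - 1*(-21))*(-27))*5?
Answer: 0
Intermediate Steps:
((-21 - 1*(-21))*(-27))*5 = ((-21 + 21)*(-27))*5 = (0*(-27))*5 = 0*5 = 0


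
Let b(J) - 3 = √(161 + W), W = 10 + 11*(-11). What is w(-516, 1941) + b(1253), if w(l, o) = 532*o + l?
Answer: 1032099 + 5*√2 ≈ 1.0321e+6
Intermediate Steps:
w(l, o) = l + 532*o
W = -111 (W = 10 - 121 = -111)
b(J) = 3 + 5*√2 (b(J) = 3 + √(161 - 111) = 3 + √50 = 3 + 5*√2)
w(-516, 1941) + b(1253) = (-516 + 532*1941) + (3 + 5*√2) = (-516 + 1032612) + (3 + 5*√2) = 1032096 + (3 + 5*√2) = 1032099 + 5*√2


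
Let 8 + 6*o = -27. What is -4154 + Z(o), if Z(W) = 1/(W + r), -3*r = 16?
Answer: -278324/67 ≈ -4154.1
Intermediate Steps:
o = -35/6 (o = -4/3 + (1/6)*(-27) = -4/3 - 9/2 = -35/6 ≈ -5.8333)
r = -16/3 (r = -1/3*16 = -16/3 ≈ -5.3333)
Z(W) = 1/(-16/3 + W) (Z(W) = 1/(W - 16/3) = 1/(-16/3 + W))
-4154 + Z(o) = -4154 + 3/(-16 + 3*(-35/6)) = -4154 + 3/(-16 - 35/2) = -4154 + 3/(-67/2) = -4154 + 3*(-2/67) = -4154 - 6/67 = -278324/67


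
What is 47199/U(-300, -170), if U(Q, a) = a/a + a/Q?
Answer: 1415970/47 ≈ 30127.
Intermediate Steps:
U(Q, a) = 1 + a/Q
47199/U(-300, -170) = 47199/(((-300 - 170)/(-300))) = 47199/((-1/300*(-470))) = 47199/(47/30) = 47199*(30/47) = 1415970/47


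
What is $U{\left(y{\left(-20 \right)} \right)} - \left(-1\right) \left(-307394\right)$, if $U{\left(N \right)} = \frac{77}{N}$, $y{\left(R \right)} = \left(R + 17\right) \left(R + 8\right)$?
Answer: $- \frac{11066107}{36} \approx -3.0739 \cdot 10^{5}$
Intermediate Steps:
$y{\left(R \right)} = \left(8 + R\right) \left(17 + R\right)$ ($y{\left(R \right)} = \left(17 + R\right) \left(8 + R\right) = \left(8 + R\right) \left(17 + R\right)$)
$U{\left(y{\left(-20 \right)} \right)} - \left(-1\right) \left(-307394\right) = \frac{77}{136 + \left(-20\right)^{2} + 25 \left(-20\right)} - \left(-1\right) \left(-307394\right) = \frac{77}{136 + 400 - 500} - 307394 = \frac{77}{36} - 307394 = - \frac{11066107}{36}$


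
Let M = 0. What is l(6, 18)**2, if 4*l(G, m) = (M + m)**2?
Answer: 6561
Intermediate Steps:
l(G, m) = m**2/4 (l(G, m) = (0 + m)**2/4 = m**2/4)
l(6, 18)**2 = ((1/4)*18**2)**2 = ((1/4)*324)**2 = 81**2 = 6561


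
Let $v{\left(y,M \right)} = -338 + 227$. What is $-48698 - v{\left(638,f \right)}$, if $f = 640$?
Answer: $-48587$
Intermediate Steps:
$v{\left(y,M \right)} = -111$
$-48698 - v{\left(638,f \right)} = -48698 - -111 = -48698 + 111 = -48587$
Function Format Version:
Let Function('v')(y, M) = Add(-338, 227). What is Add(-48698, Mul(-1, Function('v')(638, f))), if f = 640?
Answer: -48587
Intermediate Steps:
Function('v')(y, M) = -111
Add(-48698, Mul(-1, Function('v')(638, f))) = Add(-48698, Mul(-1, -111)) = Add(-48698, 111) = -48587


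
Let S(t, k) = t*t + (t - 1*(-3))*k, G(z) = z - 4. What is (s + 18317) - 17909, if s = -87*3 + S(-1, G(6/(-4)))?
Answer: 137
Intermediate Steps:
G(z) = -4 + z
S(t, k) = t² + k*(3 + t) (S(t, k) = t² + (t + 3)*k = t² + (3 + t)*k = t² + k*(3 + t))
s = -271 (s = -87*3 + ((-1)² + 3*(-4 + 6/(-4)) + (-4 + 6/(-4))*(-1)) = -261 + (1 + 3*(-4 + 6*(-¼)) + (-4 + 6*(-¼))*(-1)) = -261 + (1 + 3*(-4 - 3/2) + (-4 - 3/2)*(-1)) = -261 + (1 + 3*(-11/2) - 11/2*(-1)) = -261 + (1 - 33/2 + 11/2) = -261 - 10 = -271)
(s + 18317) - 17909 = (-271 + 18317) - 17909 = 18046 - 17909 = 137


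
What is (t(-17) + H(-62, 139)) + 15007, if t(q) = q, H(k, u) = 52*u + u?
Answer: 22357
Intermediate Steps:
H(k, u) = 53*u
(t(-17) + H(-62, 139)) + 15007 = (-17 + 53*139) + 15007 = (-17 + 7367) + 15007 = 7350 + 15007 = 22357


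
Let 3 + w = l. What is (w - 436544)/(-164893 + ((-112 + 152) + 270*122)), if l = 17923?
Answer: 418624/131913 ≈ 3.1735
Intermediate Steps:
w = 17920 (w = -3 + 17923 = 17920)
(w - 436544)/(-164893 + ((-112 + 152) + 270*122)) = (17920 - 436544)/(-164893 + ((-112 + 152) + 270*122)) = -418624/(-164893 + (40 + 32940)) = -418624/(-164893 + 32980) = -418624/(-131913) = -418624*(-1/131913) = 418624/131913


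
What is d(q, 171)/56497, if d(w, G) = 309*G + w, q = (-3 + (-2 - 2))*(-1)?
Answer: 52846/56497 ≈ 0.93538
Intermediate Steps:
q = 7 (q = (-3 - 4)*(-1) = -7*(-1) = 7)
d(w, G) = w + 309*G
d(q, 171)/56497 = (7 + 309*171)/56497 = (7 + 52839)*(1/56497) = 52846*(1/56497) = 52846/56497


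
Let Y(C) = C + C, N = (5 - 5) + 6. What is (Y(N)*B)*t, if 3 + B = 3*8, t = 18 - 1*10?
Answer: 2016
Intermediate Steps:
t = 8 (t = 18 - 10 = 8)
N = 6 (N = 0 + 6 = 6)
Y(C) = 2*C
B = 21 (B = -3 + 3*8 = -3 + 24 = 21)
(Y(N)*B)*t = ((2*6)*21)*8 = (12*21)*8 = 252*8 = 2016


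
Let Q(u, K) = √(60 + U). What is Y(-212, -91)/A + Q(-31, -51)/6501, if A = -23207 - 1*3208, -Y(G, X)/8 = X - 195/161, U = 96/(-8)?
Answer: -118768/4252815 + 4*√3/6501 ≈ -0.026861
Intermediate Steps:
U = -12 (U = 96*(-⅛) = -12)
Q(u, K) = 4*√3 (Q(u, K) = √(60 - 12) = √48 = 4*√3)
Y(G, X) = 1560/161 - 8*X (Y(G, X) = -8*(X - 195/161) = -8*(-195/161 + X) = 1560/161 - 8*X)
A = -26415 (A = -23207 - 3208 = -26415)
Y(-212, -91)/A + Q(-31, -51)/6501 = (1560/161 - 8*(-91))/(-26415) + (4*√3)/6501 = (1560/161 + 728)*(-1/26415) + (4*√3)*(1/6501) = (118768/161)*(-1/26415) + 4*√3/6501 = -118768/4252815 + 4*√3/6501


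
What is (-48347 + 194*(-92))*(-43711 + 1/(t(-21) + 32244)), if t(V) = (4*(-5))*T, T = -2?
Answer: 93412128272985/32284 ≈ 2.8935e+9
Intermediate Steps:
t(V) = 40 (t(V) = (4*(-5))*(-2) = -20*(-2) = 40)
(-48347 + 194*(-92))*(-43711 + 1/(t(-21) + 32244)) = (-48347 + 194*(-92))*(-43711 + 1/(40 + 32244)) = (-48347 - 17848)*(-43711 + 1/32284) = -66195*(-43711 + 1/32284) = -66195*(-1411165923/32284) = 93412128272985/32284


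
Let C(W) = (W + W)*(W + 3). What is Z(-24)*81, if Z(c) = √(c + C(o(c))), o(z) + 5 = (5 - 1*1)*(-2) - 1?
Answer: 162*√71 ≈ 1365.0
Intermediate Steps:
o(z) = -14 (o(z) = -5 + ((5 - 1*1)*(-2) - 1) = -5 + ((5 - 1)*(-2) - 1) = -5 + (4*(-2) - 1) = -5 + (-8 - 1) = -5 - 9 = -14)
C(W) = 2*W*(3 + W) (C(W) = (2*W)*(3 + W) = 2*W*(3 + W))
Z(c) = √(308 + c) (Z(c) = √(c + 2*(-14)*(3 - 14)) = √(c + 2*(-14)*(-11)) = √(c + 308) = √(308 + c))
Z(-24)*81 = √(308 - 24)*81 = √284*81 = (2*√71)*81 = 162*√71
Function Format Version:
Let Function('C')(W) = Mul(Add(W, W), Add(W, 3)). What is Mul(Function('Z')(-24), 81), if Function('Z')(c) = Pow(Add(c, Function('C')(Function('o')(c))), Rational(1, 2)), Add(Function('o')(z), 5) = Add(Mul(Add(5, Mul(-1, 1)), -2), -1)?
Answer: Mul(162, Pow(71, Rational(1, 2))) ≈ 1365.0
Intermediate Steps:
Function('o')(z) = -14 (Function('o')(z) = Add(-5, Add(Mul(Add(5, Mul(-1, 1)), -2), -1)) = Add(-5, Add(Mul(Add(5, -1), -2), -1)) = Add(-5, Add(Mul(4, -2), -1)) = Add(-5, Add(-8, -1)) = Add(-5, -9) = -14)
Function('C')(W) = Mul(2, W, Add(3, W)) (Function('C')(W) = Mul(Mul(2, W), Add(3, W)) = Mul(2, W, Add(3, W)))
Function('Z')(c) = Pow(Add(308, c), Rational(1, 2)) (Function('Z')(c) = Pow(Add(c, Mul(2, -14, Add(3, -14))), Rational(1, 2)) = Pow(Add(c, Mul(2, -14, -11)), Rational(1, 2)) = Pow(Add(c, 308), Rational(1, 2)) = Pow(Add(308, c), Rational(1, 2)))
Mul(Function('Z')(-24), 81) = Mul(Pow(Add(308, -24), Rational(1, 2)), 81) = Mul(Pow(284, Rational(1, 2)), 81) = Mul(Mul(2, Pow(71, Rational(1, 2))), 81) = Mul(162, Pow(71, Rational(1, 2)))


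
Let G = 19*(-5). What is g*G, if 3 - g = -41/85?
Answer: -5624/17 ≈ -330.82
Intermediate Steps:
G = -95
g = 296/85 (g = 3 - (-41)/85 = 3 - 1*(-41/85) = 3 + 41/85 = 296/85 ≈ 3.4824)
g*G = (296/85)*(-95) = -5624/17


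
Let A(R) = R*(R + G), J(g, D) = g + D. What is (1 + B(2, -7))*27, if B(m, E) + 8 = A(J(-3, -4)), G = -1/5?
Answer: 5859/5 ≈ 1171.8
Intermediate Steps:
G = -1/5 (G = -1*1/5 = -1/5 ≈ -0.20000)
J(g, D) = D + g
A(R) = R*(-1/5 + R) (A(R) = R*(R - 1/5) = R*(-1/5 + R))
B(m, E) = 212/5 (B(m, E) = -8 + (-4 - 3)*(-1/5 + (-4 - 3)) = -8 - 7*(-1/5 - 7) = -8 - 7*(-36/5) = -8 + 252/5 = 212/5)
(1 + B(2, -7))*27 = (1 + 212/5)*27 = (217/5)*27 = 5859/5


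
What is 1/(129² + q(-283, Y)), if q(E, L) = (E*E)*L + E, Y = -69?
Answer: -1/5509783 ≈ -1.8150e-7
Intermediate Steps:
q(E, L) = E + L*E² (q(E, L) = E²*L + E = L*E² + E = E + L*E²)
1/(129² + q(-283, Y)) = 1/(129² - 283*(1 - 283*(-69))) = 1/(16641 - 283*(1 + 19527)) = 1/(16641 - 283*19528) = 1/(16641 - 5526424) = 1/(-5509783) = -1/5509783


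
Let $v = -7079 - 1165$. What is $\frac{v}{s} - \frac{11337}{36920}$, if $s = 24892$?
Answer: $- \frac{146642271}{229753160} \approx -0.63826$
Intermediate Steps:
$v = -8244$ ($v = -7079 - 1165 = -8244$)
$\frac{v}{s} - \frac{11337}{36920} = - \frac{8244}{24892} - \frac{11337}{36920} = \left(-8244\right) \frac{1}{24892} - \frac{11337}{36920} = - \frac{2061}{6223} - \frac{11337}{36920} = - \frac{146642271}{229753160}$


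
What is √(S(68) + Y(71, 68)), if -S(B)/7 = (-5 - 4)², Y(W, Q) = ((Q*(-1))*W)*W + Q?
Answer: 3*I*√38143 ≈ 585.91*I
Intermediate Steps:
Y(W, Q) = Q - Q*W² (Y(W, Q) = ((-Q)*W)*W + Q = (-Q*W)*W + Q = -Q*W² + Q = Q - Q*W²)
S(B) = -567 (S(B) = -7*(-5 - 4)² = -7*(-9)² = -7*81 = -567)
√(S(68) + Y(71, 68)) = √(-567 + 68*(1 - 1*71²)) = √(-567 + 68*(1 - 1*5041)) = √(-567 + 68*(1 - 5041)) = √(-567 + 68*(-5040)) = √(-567 - 342720) = √(-343287) = 3*I*√38143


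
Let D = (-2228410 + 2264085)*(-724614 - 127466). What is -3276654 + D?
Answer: -30401230654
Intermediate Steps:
D = -30397954000 (D = 35675*(-852080) = -30397954000)
-3276654 + D = -3276654 - 30397954000 = -30401230654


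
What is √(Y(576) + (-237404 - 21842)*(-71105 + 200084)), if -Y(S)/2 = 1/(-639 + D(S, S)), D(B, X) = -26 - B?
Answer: 2*I*√12874033691208518/1241 ≈ 1.8286e+5*I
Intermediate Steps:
Y(S) = -2/(-665 - S) (Y(S) = -2/(-639 + (-26 - S)) = -2/(-665 - S))
√(Y(576) + (-237404 - 21842)*(-71105 + 200084)) = √(2/(665 + 576) + (-237404 - 21842)*(-71105 + 200084)) = √(2/1241 - 259246*128979) = √(2*(1/1241) - 33437289834) = √(2/1241 - 33437289834) = √(-41495676683992/1241) = 2*I*√12874033691208518/1241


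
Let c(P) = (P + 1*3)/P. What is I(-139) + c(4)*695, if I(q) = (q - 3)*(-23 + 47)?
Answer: -8767/4 ≈ -2191.8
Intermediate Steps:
c(P) = (3 + P)/P (c(P) = (P + 3)/P = (3 + P)/P)
I(q) = -72 + 24*q (I(q) = (-3 + q)*24 = -72 + 24*q)
I(-139) + c(4)*695 = (-72 + 24*(-139)) + ((3 + 4)/4)*695 = (-72 - 3336) + ((¼)*7)*695 = -3408 + (7/4)*695 = -3408 + 4865/4 = -8767/4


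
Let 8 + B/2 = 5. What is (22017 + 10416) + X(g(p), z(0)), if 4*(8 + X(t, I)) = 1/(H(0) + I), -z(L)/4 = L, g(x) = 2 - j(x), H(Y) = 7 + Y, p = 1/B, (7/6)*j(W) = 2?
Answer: 907901/28 ≈ 32425.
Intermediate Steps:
B = -6 (B = -16 + 2*5 = -16 + 10 = -6)
j(W) = 12/7 (j(W) = (6/7)*2 = 12/7)
p = -⅙ (p = 1/(-6) = -⅙ ≈ -0.16667)
g(x) = 2/7 (g(x) = 2 - 1*12/7 = 2 - 12/7 = 2/7)
z(L) = -4*L
X(t, I) = -8 + 1/(4*(7 + I)) (X(t, I) = -8 + 1/(4*((7 + 0) + I)) = -8 + 1/(4*(7 + I)))
(22017 + 10416) + X(g(p), z(0)) = (22017 + 10416) + (-223 - (-128)*0)/(4*(7 - 4*0)) = 32433 + (-223 - 32*0)/(4*(7 + 0)) = 32433 + (¼)*(-223 + 0)/7 = 32433 + (¼)*(⅐)*(-223) = 32433 - 223/28 = 907901/28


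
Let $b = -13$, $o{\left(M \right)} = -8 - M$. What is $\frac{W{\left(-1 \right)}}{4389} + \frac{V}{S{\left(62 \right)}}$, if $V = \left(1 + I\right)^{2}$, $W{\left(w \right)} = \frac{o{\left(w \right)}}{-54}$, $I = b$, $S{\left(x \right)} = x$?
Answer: $\frac{2437807}{1049598} \approx 2.3226$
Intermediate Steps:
$I = -13$
$W{\left(w \right)} = \frac{4}{27} + \frac{w}{54}$ ($W{\left(w \right)} = \frac{-8 - w}{-54} = \left(-8 - w\right) \left(- \frac{1}{54}\right) = \frac{4}{27} + \frac{w}{54}$)
$V = 144$ ($V = \left(1 - 13\right)^{2} = \left(-12\right)^{2} = 144$)
$\frac{W{\left(-1 \right)}}{4389} + \frac{V}{S{\left(62 \right)}} = \frac{\frac{4}{27} + \frac{1}{54} \left(-1\right)}{4389} + \frac{144}{62} = \left(\frac{4}{27} - \frac{1}{54}\right) \frac{1}{4389} + 144 \cdot \frac{1}{62} = \frac{7}{54} \cdot \frac{1}{4389} + \frac{72}{31} = \frac{1}{33858} + \frac{72}{31} = \frac{2437807}{1049598}$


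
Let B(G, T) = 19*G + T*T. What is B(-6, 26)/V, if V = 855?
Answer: 562/855 ≈ 0.65731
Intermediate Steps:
B(G, T) = T**2 + 19*G (B(G, T) = 19*G + T**2 = T**2 + 19*G)
B(-6, 26)/V = (26**2 + 19*(-6))/855 = (676 - 114)*(1/855) = 562*(1/855) = 562/855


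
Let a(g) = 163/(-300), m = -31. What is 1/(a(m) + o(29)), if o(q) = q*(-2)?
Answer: -300/17563 ≈ -0.017081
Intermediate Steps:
a(g) = -163/300 (a(g) = 163*(-1/300) = -163/300)
o(q) = -2*q
1/(a(m) + o(29)) = 1/(-163/300 - 2*29) = 1/(-163/300 - 58) = 1/(-17563/300) = -300/17563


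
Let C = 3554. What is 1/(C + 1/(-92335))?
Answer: 92335/328158589 ≈ 0.00028137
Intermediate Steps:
1/(C + 1/(-92335)) = 1/(3554 + 1/(-92335)) = 1/(3554 - 1/92335) = 1/(328158589/92335) = 92335/328158589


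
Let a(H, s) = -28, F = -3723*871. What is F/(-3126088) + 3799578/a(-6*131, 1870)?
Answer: -60600634665/446584 ≈ -1.3570e+5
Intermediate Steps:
F = -3242733
F/(-3126088) + 3799578/a(-6*131, 1870) = -3242733/(-3126088) + 3799578/(-28) = -3242733*(-1/3126088) + 3799578*(-1/28) = 3242733/3126088 - 1899789/14 = -60600634665/446584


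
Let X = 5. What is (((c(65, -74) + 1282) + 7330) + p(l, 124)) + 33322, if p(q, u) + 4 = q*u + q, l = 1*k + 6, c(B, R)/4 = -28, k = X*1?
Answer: 43193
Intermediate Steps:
k = 5 (k = 5*1 = 5)
c(B, R) = -112 (c(B, R) = 4*(-28) = -112)
l = 11 (l = 1*5 + 6 = 5 + 6 = 11)
p(q, u) = -4 + q + q*u (p(q, u) = -4 + (q*u + q) = -4 + (q + q*u) = -4 + q + q*u)
(((c(65, -74) + 1282) + 7330) + p(l, 124)) + 33322 = (((-112 + 1282) + 7330) + (-4 + 11 + 11*124)) + 33322 = ((1170 + 7330) + (-4 + 11 + 1364)) + 33322 = (8500 + 1371) + 33322 = 9871 + 33322 = 43193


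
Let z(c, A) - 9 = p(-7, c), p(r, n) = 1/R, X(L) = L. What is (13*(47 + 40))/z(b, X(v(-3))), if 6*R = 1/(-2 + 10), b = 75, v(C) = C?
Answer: 377/19 ≈ 19.842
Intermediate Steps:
R = 1/48 (R = 1/(6*(-2 + 10)) = (1/6)/8 = (1/6)*(1/8) = 1/48 ≈ 0.020833)
p(r, n) = 48 (p(r, n) = 1/(1/48) = 48)
z(c, A) = 57 (z(c, A) = 9 + 48 = 57)
(13*(47 + 40))/z(b, X(v(-3))) = (13*(47 + 40))/57 = (13*87)*(1/57) = 1131*(1/57) = 377/19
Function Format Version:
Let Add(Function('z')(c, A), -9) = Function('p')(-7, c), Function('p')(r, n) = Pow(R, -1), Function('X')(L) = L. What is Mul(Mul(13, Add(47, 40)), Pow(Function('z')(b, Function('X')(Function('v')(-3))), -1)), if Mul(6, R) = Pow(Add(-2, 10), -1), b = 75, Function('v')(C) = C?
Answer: Rational(377, 19) ≈ 19.842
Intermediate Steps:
R = Rational(1, 48) (R = Mul(Rational(1, 6), Pow(Add(-2, 10), -1)) = Mul(Rational(1, 6), Pow(8, -1)) = Mul(Rational(1, 6), Rational(1, 8)) = Rational(1, 48) ≈ 0.020833)
Function('p')(r, n) = 48 (Function('p')(r, n) = Pow(Rational(1, 48), -1) = 48)
Function('z')(c, A) = 57 (Function('z')(c, A) = Add(9, 48) = 57)
Mul(Mul(13, Add(47, 40)), Pow(Function('z')(b, Function('X')(Function('v')(-3))), -1)) = Mul(Mul(13, Add(47, 40)), Pow(57, -1)) = Mul(Mul(13, 87), Rational(1, 57)) = Mul(1131, Rational(1, 57)) = Rational(377, 19)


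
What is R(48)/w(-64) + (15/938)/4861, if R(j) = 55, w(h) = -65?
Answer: -50155603/59275034 ≈ -0.84615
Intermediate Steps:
R(48)/w(-64) + (15/938)/4861 = 55/(-65) + (15/938)/4861 = 55*(-1/65) + (15*(1/938))*(1/4861) = -11/13 + (15/938)*(1/4861) = -11/13 + 15/4559618 = -50155603/59275034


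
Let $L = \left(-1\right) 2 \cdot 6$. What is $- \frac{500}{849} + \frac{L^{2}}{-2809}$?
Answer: $- \frac{1526756}{2384841} \approx -0.64019$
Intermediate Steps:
$L = -12$ ($L = \left(-2\right) 6 = -12$)
$- \frac{500}{849} + \frac{L^{2}}{-2809} = - \frac{500}{849} + \frac{\left(-12\right)^{2}}{-2809} = \left(-500\right) \frac{1}{849} + 144 \left(- \frac{1}{2809}\right) = - \frac{500}{849} - \frac{144}{2809} = - \frac{1526756}{2384841}$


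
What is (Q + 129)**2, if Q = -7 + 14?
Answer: 18496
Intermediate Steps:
Q = 7
(Q + 129)**2 = (7 + 129)**2 = 136**2 = 18496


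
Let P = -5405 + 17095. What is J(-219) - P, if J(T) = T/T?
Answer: -11689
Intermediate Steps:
J(T) = 1
P = 11690
J(-219) - P = 1 - 1*11690 = 1 - 11690 = -11689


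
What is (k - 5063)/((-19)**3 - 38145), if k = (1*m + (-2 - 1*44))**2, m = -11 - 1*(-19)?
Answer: 3619/45004 ≈ 0.080415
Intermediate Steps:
m = 8 (m = -11 + 19 = 8)
k = 1444 (k = (1*8 + (-2 - 1*44))**2 = (8 + (-2 - 44))**2 = (8 - 46)**2 = (-38)**2 = 1444)
(k - 5063)/((-19)**3 - 38145) = (1444 - 5063)/((-19)**3 - 38145) = -3619/(-6859 - 38145) = -3619/(-45004) = -3619*(-1/45004) = 3619/45004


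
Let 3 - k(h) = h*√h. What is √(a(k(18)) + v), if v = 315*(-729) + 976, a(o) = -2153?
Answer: 2*I*√57703 ≈ 480.43*I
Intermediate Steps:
k(h) = 3 - h^(3/2) (k(h) = 3 - h*√h = 3 - h^(3/2))
v = -228659 (v = -229635 + 976 = -228659)
√(a(k(18)) + v) = √(-2153 - 228659) = √(-230812) = 2*I*√57703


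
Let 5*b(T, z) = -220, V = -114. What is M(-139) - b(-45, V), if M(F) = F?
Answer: -95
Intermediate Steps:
b(T, z) = -44 (b(T, z) = (1/5)*(-220) = -44)
M(-139) - b(-45, V) = -139 - 1*(-44) = -139 + 44 = -95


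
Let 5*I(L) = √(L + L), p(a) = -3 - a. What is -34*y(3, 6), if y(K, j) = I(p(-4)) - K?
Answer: 102 - 34*√2/5 ≈ 92.383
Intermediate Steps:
I(L) = √2*√L/5 (I(L) = √(L + L)/5 = √(2*L)/5 = (√2*√L)/5 = √2*√L/5)
y(K, j) = -K + √2/5 (y(K, j) = √2*√(-3 - 1*(-4))/5 - K = √2*√(-3 + 4)/5 - K = √2*√1/5 - K = (⅕)*√2*1 - K = √2/5 - K = -K + √2/5)
-34*y(3, 6) = -34*(-1*3 + √2/5) = -34*(-3 + √2/5) = 102 - 34*√2/5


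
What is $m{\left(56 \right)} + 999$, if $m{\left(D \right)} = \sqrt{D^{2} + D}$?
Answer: $999 + 2 \sqrt{798} \approx 1055.5$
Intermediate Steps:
$m{\left(D \right)} = \sqrt{D + D^{2}}$
$m{\left(56 \right)} + 999 = \sqrt{56 \left(1 + 56\right)} + 999 = \sqrt{56 \cdot 57} + 999 = \sqrt{3192} + 999 = 2 \sqrt{798} + 999 = 999 + 2 \sqrt{798}$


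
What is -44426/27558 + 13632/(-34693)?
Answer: -958470937/478034847 ≈ -2.0050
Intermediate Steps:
-44426/27558 + 13632/(-34693) = -44426*1/27558 + 13632*(-1/34693) = -22213/13779 - 13632/34693 = -958470937/478034847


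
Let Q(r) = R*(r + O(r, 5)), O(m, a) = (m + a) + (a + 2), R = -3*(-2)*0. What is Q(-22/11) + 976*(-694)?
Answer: -677344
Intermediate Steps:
R = 0 (R = 6*0 = 0)
O(m, a) = 2 + m + 2*a (O(m, a) = (a + m) + (2 + a) = 2 + m + 2*a)
Q(r) = 0 (Q(r) = 0*(r + (2 + r + 2*5)) = 0*(r + (2 + r + 10)) = 0*(r + (12 + r)) = 0*(12 + 2*r) = 0)
Q(-22/11) + 976*(-694) = 0 + 976*(-694) = 0 - 677344 = -677344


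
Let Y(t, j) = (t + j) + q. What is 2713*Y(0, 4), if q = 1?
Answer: 13565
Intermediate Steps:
Y(t, j) = 1 + j + t (Y(t, j) = (t + j) + 1 = (j + t) + 1 = 1 + j + t)
2713*Y(0, 4) = 2713*(1 + 4 + 0) = 2713*5 = 13565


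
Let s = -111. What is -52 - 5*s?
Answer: 503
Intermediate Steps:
-52 - 5*s = -52 - 5*(-111) = -52 + 555 = 503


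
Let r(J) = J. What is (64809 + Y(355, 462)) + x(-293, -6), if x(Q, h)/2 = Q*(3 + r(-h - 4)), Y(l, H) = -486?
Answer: 61393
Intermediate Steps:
x(Q, h) = 2*Q*(-1 - h) (x(Q, h) = 2*(Q*(3 + (-h - 4))) = 2*(Q*(3 + (-4 - h))) = 2*(Q*(-1 - h)) = 2*Q*(-1 - h))
(64809 + Y(355, 462)) + x(-293, -6) = (64809 - 486) - 2*(-293)*(1 - 6) = 64323 - 2*(-293)*(-5) = 64323 - 2930 = 61393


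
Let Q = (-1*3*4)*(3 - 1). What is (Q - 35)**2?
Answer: 3481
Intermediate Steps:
Q = -24 (Q = -3*4*2 = -12*2 = -24)
(Q - 35)**2 = (-24 - 35)**2 = (-59)**2 = 3481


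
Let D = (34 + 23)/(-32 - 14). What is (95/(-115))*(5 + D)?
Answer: -3287/1058 ≈ -3.1068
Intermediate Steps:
D = -57/46 (D = 57/(-46) = 57*(-1/46) = -57/46 ≈ -1.2391)
(95/(-115))*(5 + D) = (95/(-115))*(5 - 57/46) = (95*(-1/115))*(173/46) = -19/23*173/46 = -3287/1058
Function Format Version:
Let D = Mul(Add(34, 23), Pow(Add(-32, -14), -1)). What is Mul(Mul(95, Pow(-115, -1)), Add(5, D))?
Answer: Rational(-3287, 1058) ≈ -3.1068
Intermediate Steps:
D = Rational(-57, 46) (D = Mul(57, Pow(-46, -1)) = Mul(57, Rational(-1, 46)) = Rational(-57, 46) ≈ -1.2391)
Mul(Mul(95, Pow(-115, -1)), Add(5, D)) = Mul(Mul(95, Pow(-115, -1)), Add(5, Rational(-57, 46))) = Mul(Mul(95, Rational(-1, 115)), Rational(173, 46)) = Mul(Rational(-19, 23), Rational(173, 46)) = Rational(-3287, 1058)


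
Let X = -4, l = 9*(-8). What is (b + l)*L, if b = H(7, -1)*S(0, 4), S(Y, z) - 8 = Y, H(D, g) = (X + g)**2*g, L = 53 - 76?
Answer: 6256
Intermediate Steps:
l = -72
L = -23
H(D, g) = g*(-4 + g)**2 (H(D, g) = (-4 + g)**2*g = g*(-4 + g)**2)
S(Y, z) = 8 + Y
b = -200 (b = (-(-4 - 1)**2)*(8 + 0) = -1*(-5)**2*8 = -1*25*8 = -25*8 = -200)
(b + l)*L = (-200 - 72)*(-23) = -272*(-23) = 6256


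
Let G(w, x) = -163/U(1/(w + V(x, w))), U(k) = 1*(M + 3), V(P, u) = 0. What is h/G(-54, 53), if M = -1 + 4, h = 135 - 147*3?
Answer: 1836/163 ≈ 11.264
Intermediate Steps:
h = -306 (h = 135 - 441 = -306)
M = 3
U(k) = 6 (U(k) = 1*(3 + 3) = 1*6 = 6)
G(w, x) = -163/6
h/G(-54, 53) = -306/(-163/6) = -306*(-6/163) = 1836/163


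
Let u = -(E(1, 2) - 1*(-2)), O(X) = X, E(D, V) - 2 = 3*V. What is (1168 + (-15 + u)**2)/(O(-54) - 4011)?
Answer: -1793/4065 ≈ -0.44108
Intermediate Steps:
E(D, V) = 2 + 3*V
u = -10 (u = -((2 + 3*2) - 1*(-2)) = -((2 + 6) + 2) = -(8 + 2) = -1*10 = -10)
(1168 + (-15 + u)**2)/(O(-54) - 4011) = (1168 + (-15 - 10)**2)/(-54 - 4011) = (1168 + (-25)**2)/(-4065) = (1168 + 625)*(-1/4065) = 1793*(-1/4065) = -1793/4065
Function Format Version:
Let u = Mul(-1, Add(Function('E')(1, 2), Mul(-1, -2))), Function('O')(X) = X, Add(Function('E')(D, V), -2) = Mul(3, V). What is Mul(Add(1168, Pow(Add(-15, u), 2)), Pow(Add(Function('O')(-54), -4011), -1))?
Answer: Rational(-1793, 4065) ≈ -0.44108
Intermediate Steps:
Function('E')(D, V) = Add(2, Mul(3, V))
u = -10 (u = Mul(-1, Add(Add(2, Mul(3, 2)), Mul(-1, -2))) = Mul(-1, Add(Add(2, 6), 2)) = Mul(-1, Add(8, 2)) = Mul(-1, 10) = -10)
Mul(Add(1168, Pow(Add(-15, u), 2)), Pow(Add(Function('O')(-54), -4011), -1)) = Mul(Add(1168, Pow(Add(-15, -10), 2)), Pow(Add(-54, -4011), -1)) = Mul(Add(1168, Pow(-25, 2)), Pow(-4065, -1)) = Mul(Add(1168, 625), Rational(-1, 4065)) = Mul(1793, Rational(-1, 4065)) = Rational(-1793, 4065)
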